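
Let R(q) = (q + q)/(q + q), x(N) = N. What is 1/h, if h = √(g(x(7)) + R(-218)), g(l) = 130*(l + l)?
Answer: √1821/1821 ≈ 0.023434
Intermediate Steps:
g(l) = 260*l (g(l) = 130*(2*l) = 260*l)
R(q) = 1 (R(q) = (2*q)/((2*q)) = (2*q)*(1/(2*q)) = 1)
h = √1821 (h = √(260*7 + 1) = √(1820 + 1) = √1821 ≈ 42.673)
1/h = 1/(√1821) = √1821/1821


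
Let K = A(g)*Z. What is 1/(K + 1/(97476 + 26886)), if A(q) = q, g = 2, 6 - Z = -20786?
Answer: 124362/5171469409 ≈ 2.4048e-5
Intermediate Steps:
Z = 20792 (Z = 6 - 1*(-20786) = 6 + 20786 = 20792)
K = 41584 (K = 2*20792 = 41584)
1/(K + 1/(97476 + 26886)) = 1/(41584 + 1/(97476 + 26886)) = 1/(41584 + 1/124362) = 1/(5171469409/124362) = 124362/5171469409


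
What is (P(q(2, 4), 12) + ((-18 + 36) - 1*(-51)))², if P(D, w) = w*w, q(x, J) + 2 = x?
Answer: 45369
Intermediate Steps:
q(x, J) = -2 + x
P(D, w) = w²
(P(q(2, 4), 12) + ((-18 + 36) - 1*(-51)))² = (12² + ((-18 + 36) - 1*(-51)))² = (144 + (18 + 51))² = (144 + 69)² = 213² = 45369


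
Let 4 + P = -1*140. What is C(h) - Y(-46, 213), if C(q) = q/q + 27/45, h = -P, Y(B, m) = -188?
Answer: 948/5 ≈ 189.60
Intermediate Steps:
P = -144 (P = -4 - 1*140 = -4 - 140 = -144)
h = 144 (h = -1*(-144) = 144)
C(q) = 8/5 (C(q) = 1 + 27*(1/45) = 1 + 3/5 = 8/5)
C(h) - Y(-46, 213) = 8/5 - 1*(-188) = 8/5 + 188 = 948/5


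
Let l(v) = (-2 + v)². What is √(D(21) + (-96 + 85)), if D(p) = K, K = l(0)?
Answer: I*√7 ≈ 2.6458*I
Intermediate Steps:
K = 4 (K = (-2 + 0)² = (-2)² = 4)
D(p) = 4
√(D(21) + (-96 + 85)) = √(4 + (-96 + 85)) = √(4 - 11) = √(-7) = I*√7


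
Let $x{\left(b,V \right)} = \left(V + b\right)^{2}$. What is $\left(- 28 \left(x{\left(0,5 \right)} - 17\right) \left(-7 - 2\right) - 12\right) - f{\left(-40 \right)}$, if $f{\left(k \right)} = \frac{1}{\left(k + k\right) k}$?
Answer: $\frac{6412799}{3200} \approx 2004.0$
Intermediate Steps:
$f{\left(k \right)} = \frac{1}{2 k^{2}}$ ($f{\left(k \right)} = \frac{1}{2 k k} = \frac{\frac{1}{2} \frac{1}{k}}{k} = \frac{1}{2 k^{2}}$)
$\left(- 28 \left(x{\left(0,5 \right)} - 17\right) \left(-7 - 2\right) - 12\right) - f{\left(-40 \right)} = \left(- 28 \left(\left(5 + 0\right)^{2} - 17\right) \left(-7 - 2\right) - 12\right) - \frac{1}{2 \cdot 1600} = \left(- 28 \left(5^{2} - 17\right) \left(-9\right) - 12\right) - \frac{1}{2} \cdot \frac{1}{1600} = \left(- 28 \left(25 - 17\right) \left(-9\right) - 12\right) - \frac{1}{3200} = \left(- 28 \cdot 8 \left(-9\right) - 12\right) - \frac{1}{3200} = \left(\left(-28\right) \left(-72\right) - 12\right) - \frac{1}{3200} = \left(2016 - 12\right) - \frac{1}{3200} = 2004 - \frac{1}{3200} = \frac{6412799}{3200}$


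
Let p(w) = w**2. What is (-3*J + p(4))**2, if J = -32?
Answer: 12544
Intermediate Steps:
(-3*J + p(4))**2 = (-3*(-32) + 4**2)**2 = (96 + 16)**2 = 112**2 = 12544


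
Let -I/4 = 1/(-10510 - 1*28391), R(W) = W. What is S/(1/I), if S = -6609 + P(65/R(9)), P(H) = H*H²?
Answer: -18173344/28358829 ≈ -0.64084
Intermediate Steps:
P(H) = H³
I = 4/38901 (I = -4/(-10510 - 1*28391) = -4/(-10510 - 28391) = -4/(-38901) = -4*(-1/38901) = 4/38901 ≈ 0.00010283)
S = -4543336/729 (S = -6609 + (65/9)³ = -6609 + 274625/729 = -4543336/729 ≈ -6232.3)
S/(1/I) = -4543336/(729*(1/(4/38901))) = -4543336/(729*38901/4) = -4543336/729*4/38901 = -18173344/28358829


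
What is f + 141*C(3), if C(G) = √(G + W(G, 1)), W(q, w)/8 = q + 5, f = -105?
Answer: -105 + 141*√67 ≈ 1049.1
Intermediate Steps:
W(q, w) = 40 + 8*q (W(q, w) = 8*(q + 5) = 8*(5 + q) = 40 + 8*q)
C(G) = √(40 + 9*G) (C(G) = √(G + (40 + 8*G)) = √(40 + 9*G))
f + 141*C(3) = -105 + 141*√(40 + 9*3) = -105 + 141*√(40 + 27) = -105 + 141*√67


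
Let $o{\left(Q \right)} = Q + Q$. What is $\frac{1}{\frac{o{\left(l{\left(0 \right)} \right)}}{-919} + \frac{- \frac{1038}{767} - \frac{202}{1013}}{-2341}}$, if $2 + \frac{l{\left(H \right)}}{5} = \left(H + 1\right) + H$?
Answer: $\frac{1671559093009}{19297598442} \approx 86.62$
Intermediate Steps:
$l{\left(H \right)} = -5 + 10 H$ ($l{\left(H \right)} = -10 + 5 \left(\left(H + 1\right) + H\right) = -10 + 5 \left(\left(1 + H\right) + H\right) = -10 + 5 \left(1 + 2 H\right) = -10 + \left(5 + 10 H\right) = -5 + 10 H$)
$o{\left(Q \right)} = 2 Q$
$\frac{1}{\frac{o{\left(l{\left(0 \right)} \right)}}{-919} + \frac{- \frac{1038}{767} - \frac{202}{1013}}{-2341}} = \frac{1}{\frac{2 \left(-5 + 10 \cdot 0\right)}{-919} + \frac{- \frac{1038}{767} - \frac{202}{1013}}{-2341}} = \frac{1}{2 \left(-5 + 0\right) \left(- \frac{1}{919}\right) + \left(\left(-1038\right) \frac{1}{767} - \frac{202}{1013}\right) \left(- \frac{1}{2341}\right)} = \frac{1}{2 \left(-5\right) \left(- \frac{1}{919}\right) + \left(- \frac{1038}{767} - \frac{202}{1013}\right) \left(- \frac{1}{2341}\right)} = \frac{1}{\left(-10\right) \left(- \frac{1}{919}\right) - - \frac{1206428}{1818889111}} = \frac{1}{\frac{10}{919} + \frac{1206428}{1818889111}} = \frac{1}{\frac{19297598442}{1671559093009}} = \frac{1671559093009}{19297598442}$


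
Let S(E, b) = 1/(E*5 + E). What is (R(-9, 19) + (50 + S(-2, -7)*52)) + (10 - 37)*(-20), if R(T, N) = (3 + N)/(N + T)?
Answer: 8818/15 ≈ 587.87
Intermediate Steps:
S(E, b) = 1/(6*E) (S(E, b) = 1/(5*E + E) = 1/(6*E))
R(T, N) = (3 + N)/(N + T)
(R(-9, 19) + (50 + S(-2, -7)*52)) + (10 - 37)*(-20) = ((3 + 19)/(19 - 9) + (50 + ((⅙)/(-2))*52)) + (10 - 37)*(-20) = (22/10 + (50 + ((⅙)*(-½))*52)) - 27*(-20) = ((⅒)*22 + (50 - 1/12*52)) + 540 = (11/5 + (50 - 13/3)) + 540 = (11/5 + 137/3) + 540 = 718/15 + 540 = 8818/15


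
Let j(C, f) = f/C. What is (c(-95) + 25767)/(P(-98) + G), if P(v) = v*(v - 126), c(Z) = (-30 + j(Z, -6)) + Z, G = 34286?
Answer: 1217998/2671305 ≈ 0.45596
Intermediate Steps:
c(Z) = -30 + Z - 6/Z (c(Z) = (-30 - 6/Z) + Z = -30 + Z - 6/Z)
P(v) = v*(-126 + v)
(c(-95) + 25767)/(P(-98) + G) = ((-30 - 95 - 6/(-95)) + 25767)/(-98*(-126 - 98) + 34286) = ((-30 - 95 - 6*(-1/95)) + 25767)/(-98*(-224) + 34286) = ((-30 - 95 + 6/95) + 25767)/(21952 + 34286) = (-11869/95 + 25767)/56238 = (2435996/95)*(1/56238) = 1217998/2671305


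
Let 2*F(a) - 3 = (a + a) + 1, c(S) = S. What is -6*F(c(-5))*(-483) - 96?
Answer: -8790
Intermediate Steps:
F(a) = 2 + a (F(a) = 3/2 + ((a + a) + 1)/2 = 3/2 + (2*a + 1)/2 = 3/2 + (1 + 2*a)/2 = 3/2 + (½ + a) = 2 + a)
-6*F(c(-5))*(-483) - 96 = -6*(2 - 5)*(-483) - 96 = -6*(-3)*(-483) - 96 = 18*(-483) - 96 = -8694 - 96 = -8790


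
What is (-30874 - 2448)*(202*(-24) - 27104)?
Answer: 1064704544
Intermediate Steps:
(-30874 - 2448)*(202*(-24) - 27104) = -33322*(-4848 - 27104) = -33322*(-31952) = 1064704544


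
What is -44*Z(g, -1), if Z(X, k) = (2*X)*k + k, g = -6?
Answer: -484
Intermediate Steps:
Z(X, k) = k + 2*X*k (Z(X, k) = 2*X*k + k = k + 2*X*k)
-44*Z(g, -1) = -(-44)*(1 + 2*(-6)) = -(-44)*(1 - 12) = -(-44)*(-11) = -44*11 = -484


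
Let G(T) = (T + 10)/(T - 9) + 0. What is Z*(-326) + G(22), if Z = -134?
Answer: 567924/13 ≈ 43686.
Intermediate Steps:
G(T) = (10 + T)/(-9 + T) (G(T) = (10 + T)/(-9 + T) + 0 = (10 + T)/(-9 + T))
Z*(-326) + G(22) = -134*(-326) + (10 + 22)/(-9 + 22) = 43684 + 32/13 = 567924/13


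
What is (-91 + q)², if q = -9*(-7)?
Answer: 784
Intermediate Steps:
q = 63
(-91 + q)² = (-91 + 63)² = (-28)² = 784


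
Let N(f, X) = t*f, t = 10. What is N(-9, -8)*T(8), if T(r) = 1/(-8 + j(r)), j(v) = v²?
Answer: -45/28 ≈ -1.6071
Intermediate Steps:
T(r) = 1/(-8 + r²)
N(f, X) = 10*f
N(-9, -8)*T(8) = (10*(-9))/(-8 + 8²) = -90/(-8 + 64) = -90/56 = -90*1/56 = -45/28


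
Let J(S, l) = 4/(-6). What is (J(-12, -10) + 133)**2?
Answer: 157609/9 ≈ 17512.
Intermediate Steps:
J(S, l) = -2/3 (J(S, l) = 4*(-1/6) = -2/3)
(J(-12, -10) + 133)**2 = (-2/3 + 133)**2 = (397/3)**2 = 157609/9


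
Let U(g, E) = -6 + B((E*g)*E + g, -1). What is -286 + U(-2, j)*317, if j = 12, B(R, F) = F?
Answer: -2505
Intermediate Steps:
U(g, E) = -7 (U(g, E) = -6 - 1 = -7)
-286 + U(-2, j)*317 = -286 - 7*317 = -286 - 2219 = -2505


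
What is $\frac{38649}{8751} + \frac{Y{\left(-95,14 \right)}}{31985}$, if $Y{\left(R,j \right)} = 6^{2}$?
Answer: $\frac{412167767}{93300245} \approx 4.4176$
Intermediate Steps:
$Y{\left(R,j \right)} = 36$
$\frac{38649}{8751} + \frac{Y{\left(-95,14 \right)}}{31985} = \frac{38649}{8751} + \frac{36}{31985} = 38649 \cdot \frac{1}{8751} + 36 \cdot \frac{1}{31985} = \frac{12883}{2917} + \frac{36}{31985} = \frac{412167767}{93300245}$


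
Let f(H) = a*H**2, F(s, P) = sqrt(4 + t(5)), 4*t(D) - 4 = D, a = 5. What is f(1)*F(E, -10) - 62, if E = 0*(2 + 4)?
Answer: -99/2 ≈ -49.500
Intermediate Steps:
E = 0 (E = 0*6 = 0)
t(D) = 1 + D/4
F(s, P) = 5/2 (F(s, P) = sqrt(4 + (1 + (1/4)*5)) = sqrt(4 + (1 + 5/4)) = sqrt(4 + 9/4) = sqrt(25/4) = 5/2)
f(H) = 5*H**2
f(1)*F(E, -10) - 62 = (5*1**2)*(5/2) - 62 = (5*1)*(5/2) - 62 = 5*(5/2) - 62 = 25/2 - 62 = -99/2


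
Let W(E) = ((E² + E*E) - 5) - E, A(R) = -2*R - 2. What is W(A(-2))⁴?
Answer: 1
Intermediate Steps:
A(R) = -2 - 2*R
W(E) = -5 - E + 2*E² (W(E) = ((E² + E²) - 5) - E = (2*E² - 5) - E = (-5 + 2*E²) - E = -5 - E + 2*E²)
W(A(-2))⁴ = (-5 - (-2 - 2*(-2)) + 2*(-2 - 2*(-2))²)⁴ = (-5 - (-2 + 4) + 2*(-2 + 4)²)⁴ = (-5 - 1*2 + 2*2²)⁴ = (-5 - 2 + 2*4)⁴ = (-5 - 2 + 8)⁴ = 1⁴ = 1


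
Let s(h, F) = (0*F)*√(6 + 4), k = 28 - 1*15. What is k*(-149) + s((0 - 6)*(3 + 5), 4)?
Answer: -1937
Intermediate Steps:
k = 13 (k = 28 - 15 = 13)
s(h, F) = 0 (s(h, F) = 0*√10 = 0)
k*(-149) + s((0 - 6)*(3 + 5), 4) = 13*(-149) + 0 = -1937 + 0 = -1937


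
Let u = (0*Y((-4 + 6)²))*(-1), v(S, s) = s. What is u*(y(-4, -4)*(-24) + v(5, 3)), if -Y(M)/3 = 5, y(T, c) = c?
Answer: 0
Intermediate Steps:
Y(M) = -15 (Y(M) = -3*5 = -15)
u = 0 (u = (0*(-15))*(-1) = 0*(-1) = 0)
u*(y(-4, -4)*(-24) + v(5, 3)) = 0*(-4*(-24) + 3) = 0*(96 + 3) = 0*99 = 0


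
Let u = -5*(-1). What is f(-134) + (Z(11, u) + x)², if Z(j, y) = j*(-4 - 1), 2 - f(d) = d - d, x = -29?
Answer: 7058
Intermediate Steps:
f(d) = 2 (f(d) = 2 - (d - d) = 2 - 1*0 = 2 + 0 = 2)
u = 5
Z(j, y) = -5*j (Z(j, y) = j*(-5) = -5*j)
f(-134) + (Z(11, u) + x)² = 2 + (-5*11 - 29)² = 2 + (-55 - 29)² = 2 + (-84)² = 2 + 7056 = 7058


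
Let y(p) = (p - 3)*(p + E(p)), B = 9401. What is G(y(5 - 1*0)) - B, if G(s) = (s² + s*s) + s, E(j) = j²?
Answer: -2141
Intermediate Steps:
y(p) = (-3 + p)*(p + p²) (y(p) = (p - 3)*(p + p²) = (-3 + p)*(p + p²))
G(s) = s + 2*s² (G(s) = (s² + s²) + s = 2*s² + s = s + 2*s²)
G(y(5 - 1*0)) - B = ((5 - 1*0)*(-3 + (5 - 1*0)² - 2*(5 - 1*0)))*(1 + 2*((5 - 1*0)*(-3 + (5 - 1*0)² - 2*(5 - 1*0)))) - 1*9401 = ((5 + 0)*(-3 + (5 + 0)² - 2*(5 + 0)))*(1 + 2*((5 + 0)*(-3 + (5 + 0)² - 2*(5 + 0)))) - 9401 = (5*(-3 + 5² - 2*5))*(1 + 2*(5*(-3 + 5² - 2*5))) - 9401 = (5*(-3 + 25 - 10))*(1 + 2*(5*(-3 + 25 - 10))) - 9401 = (5*12)*(1 + 2*(5*12)) - 9401 = 60*(1 + 2*60) - 9401 = 60*(1 + 120) - 9401 = 60*121 - 9401 = 7260 - 9401 = -2141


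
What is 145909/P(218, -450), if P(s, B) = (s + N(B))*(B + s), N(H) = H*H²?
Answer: 145909/21140949424 ≈ 6.9017e-6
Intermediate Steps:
N(H) = H³
P(s, B) = (B + s)*(s + B³) (P(s, B) = (s + B³)*(B + s) = (B + s)*(s + B³))
145909/P(218, -450) = 145909/((-450)⁴ + 218² - 450*218 + 218*(-450)³) = 145909/(41006250000 + 47524 - 98100 + 218*(-91125000)) = 145909/(41006250000 + 47524 - 98100 - 19865250000) = 145909/21140949424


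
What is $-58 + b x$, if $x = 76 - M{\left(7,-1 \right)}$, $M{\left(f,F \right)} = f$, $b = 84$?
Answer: $5738$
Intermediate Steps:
$x = 69$ ($x = 76 - 7 = 69$)
$-58 + b x = -58 + 84 \cdot 69 = -58 + 5796 = 5738$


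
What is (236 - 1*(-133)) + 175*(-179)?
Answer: -30956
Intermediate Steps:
(236 - 1*(-133)) + 175*(-179) = (236 + 133) - 31325 = 369 - 31325 = -30956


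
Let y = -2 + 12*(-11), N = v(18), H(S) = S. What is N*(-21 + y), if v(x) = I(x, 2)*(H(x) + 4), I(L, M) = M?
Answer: -6820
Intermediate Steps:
v(x) = 8 + 2*x (v(x) = 2*(x + 4) = 2*(4 + x) = 8 + 2*x)
N = 44 (N = 8 + 2*18 = 8 + 36 = 44)
y = -134 (y = -2 - 132 = -134)
N*(-21 + y) = 44*(-21 - 134) = 44*(-155) = -6820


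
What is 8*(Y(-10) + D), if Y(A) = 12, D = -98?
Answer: -688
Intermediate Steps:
8*(Y(-10) + D) = 8*(12 - 98) = 8*(-86) = -688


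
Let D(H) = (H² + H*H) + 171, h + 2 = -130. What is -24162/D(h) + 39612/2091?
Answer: 148516654/8136081 ≈ 18.254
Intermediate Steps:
h = -132 (h = -2 - 130 = -132)
D(H) = 171 + 2*H² (D(H) = (H² + H²) + 171 = 2*H² + 171 = 171 + 2*H²)
-24162/D(h) + 39612/2091 = -24162/(171 + 2*(-132)²) + 39612/2091 = -24162/(171 + 2*17424) + 39612*(1/2091) = -24162/(171 + 34848) + 13204/697 = -24162/35019 + 13204/697 = -24162*1/35019 + 13204/697 = -8054/11673 + 13204/697 = 148516654/8136081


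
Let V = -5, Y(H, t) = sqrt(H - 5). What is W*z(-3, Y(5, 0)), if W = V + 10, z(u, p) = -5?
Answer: -25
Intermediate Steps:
Y(H, t) = sqrt(-5 + H)
W = 5 (W = -5 + 10 = 5)
W*z(-3, Y(5, 0)) = 5*(-5) = -25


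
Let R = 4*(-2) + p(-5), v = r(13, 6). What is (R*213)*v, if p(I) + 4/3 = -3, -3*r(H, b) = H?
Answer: 34151/3 ≈ 11384.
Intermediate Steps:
r(H, b) = -H/3
p(I) = -13/3 (p(I) = -4/3 - 3 = -13/3)
v = -13/3 (v = -⅓*13 = -13/3 ≈ -4.3333)
R = -37/3 (R = 4*(-2) - 13/3 = -8 - 13/3 = -37/3 ≈ -12.333)
(R*213)*v = -37/3*213*(-13/3) = -2627*(-13/3) = 34151/3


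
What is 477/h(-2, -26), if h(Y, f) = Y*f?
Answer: 477/52 ≈ 9.1731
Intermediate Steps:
477/h(-2, -26) = 477/((-2*(-26))) = 477/52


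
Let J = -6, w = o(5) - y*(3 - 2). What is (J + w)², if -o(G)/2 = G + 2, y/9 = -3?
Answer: 49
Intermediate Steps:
y = -27 (y = 9*(-3) = -27)
o(G) = -4 - 2*G (o(G) = -2*(G + 2) = -2*(2 + G) = -4 - 2*G)
w = 13 (w = (-4 - 2*5) - (-27)*(3 - 2) = (-4 - 10) - (-27) = -14 - 1*(-27) = -14 + 27 = 13)
(J + w)² = (-6 + 13)² = 7² = 49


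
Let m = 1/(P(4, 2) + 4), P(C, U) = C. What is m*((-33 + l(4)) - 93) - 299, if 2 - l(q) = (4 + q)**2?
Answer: -645/2 ≈ -322.50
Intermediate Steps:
l(q) = 2 - (4 + q)**2
m = 1/8 (m = 1/(4 + 4) = 1/8 ≈ 0.12500)
m*((-33 + l(4)) - 93) - 299 = ((-33 + (2 - (4 + 4)**2)) - 93)/8 - 299 = ((-33 + (2 - 1*8**2)) - 93)/8 - 299 = ((-33 + (2 - 1*64)) - 93)/8 - 299 = ((-33 + (2 - 64)) - 93)/8 - 299 = ((-33 - 62) - 93)/8 - 299 = (-95 - 93)/8 - 299 = (1/8)*(-188) - 299 = -47/2 - 299 = -645/2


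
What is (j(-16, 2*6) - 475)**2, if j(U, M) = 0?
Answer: 225625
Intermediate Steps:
(j(-16, 2*6) - 475)**2 = (0 - 475)**2 = (-475)**2 = 225625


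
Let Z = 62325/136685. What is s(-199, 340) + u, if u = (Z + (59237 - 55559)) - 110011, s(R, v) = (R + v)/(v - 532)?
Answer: -186037301223/1749568 ≈ -1.0633e+5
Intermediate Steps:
Z = 12465/27337 (Z = 62325*(1/136685) = 12465/27337 ≈ 0.45598)
s(R, v) = (R + v)/(-532 + v)
u = -2906812756/27337 (u = (12465/27337 + (59237 - 55559)) - 110011 = (12465/27337 + 3678) - 110011 = 100557951/27337 - 110011 = -2906812756/27337 ≈ -1.0633e+5)
s(-199, 340) + u = (-199 + 340)/(-532 + 340) - 2906812756/27337 = 141/(-192) - 2906812756/27337 = -1/192*141 - 2906812756/27337 = -47/64 - 2906812756/27337 = -186037301223/1749568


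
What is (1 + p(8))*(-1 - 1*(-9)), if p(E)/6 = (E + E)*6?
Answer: 4616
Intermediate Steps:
p(E) = 72*E (p(E) = 6*((E + E)*6) = 6*((2*E)*6) = 6*(12*E) = 72*E)
(1 + p(8))*(-1 - 1*(-9)) = (1 + 72*8)*(-1 - 1*(-9)) = (1 + 576)*(-1 + 9) = 577*8 = 4616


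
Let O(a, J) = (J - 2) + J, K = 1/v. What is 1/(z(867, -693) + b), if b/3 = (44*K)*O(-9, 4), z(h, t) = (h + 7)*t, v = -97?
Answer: -97/58751946 ≈ -1.6510e-6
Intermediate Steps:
K = -1/97 (K = 1/(-97) = -1/97 ≈ -0.010309)
O(a, J) = -2 + 2*J (O(a, J) = (-2 + J) + J = -2 + 2*J)
z(h, t) = t*(7 + h) (z(h, t) = (7 + h)*t = t*(7 + h))
b = -792/97 (b = 3*((44*(-1/97))*(-2 + 2*4)) = 3*(-44*(-2 + 8)/97) = 3*(-44/97*6) = 3*(-264/97) = -792/97 ≈ -8.1649)
1/(z(867, -693) + b) = 1/(-693*(7 + 867) - 792/97) = 1/(-693*874 - 792/97) = 1/(-605682 - 792/97) = 1/(-58751946/97) = -97/58751946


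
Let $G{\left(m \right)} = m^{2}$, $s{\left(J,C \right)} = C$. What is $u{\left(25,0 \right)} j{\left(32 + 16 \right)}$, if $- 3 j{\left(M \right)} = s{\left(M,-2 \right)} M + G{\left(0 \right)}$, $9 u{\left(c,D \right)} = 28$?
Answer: $\frac{896}{9} \approx 99.556$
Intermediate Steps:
$u{\left(c,D \right)} = \frac{28}{9}$ ($u{\left(c,D \right)} = \frac{1}{9} \cdot 28 = \frac{28}{9}$)
$j{\left(M \right)} = \frac{2 M}{3}$ ($j{\left(M \right)} = - \frac{- 2 M + 0^{2}}{3} = - \frac{- 2 M + 0}{3} = - \frac{\left(-2\right) M}{3} = \frac{2 M}{3}$)
$u{\left(25,0 \right)} j{\left(32 + 16 \right)} = \frac{28 \frac{2 \left(32 + 16\right)}{3}}{9} = \frac{28 \cdot \frac{2}{3} \cdot 48}{9} = \frac{28}{9} \cdot 32 = \frac{896}{9}$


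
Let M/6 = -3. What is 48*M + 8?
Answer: -856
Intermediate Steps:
M = -18 (M = 6*(-3) = -18)
48*M + 8 = 48*(-18) + 8 = -864 + 8 = -856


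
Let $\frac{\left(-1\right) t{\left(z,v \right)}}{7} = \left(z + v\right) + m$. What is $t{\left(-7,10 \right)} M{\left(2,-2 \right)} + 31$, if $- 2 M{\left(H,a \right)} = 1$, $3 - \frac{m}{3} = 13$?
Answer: $- \frac{127}{2} \approx -63.5$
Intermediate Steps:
$m = -30$ ($m = 9 - 39 = -30$)
$M{\left(H,a \right)} = - \frac{1}{2}$ ($M{\left(H,a \right)} = \left(- \frac{1}{2}\right) 1 = - \frac{1}{2}$)
$t{\left(z,v \right)} = 210 - 7 v - 7 z$ ($t{\left(z,v \right)} = - 7 \left(\left(z + v\right) - 30\right) = - 7 \left(\left(v + z\right) - 30\right) = - 7 \left(-30 + v + z\right) = 210 - 7 v - 7 z$)
$t{\left(-7,10 \right)} M{\left(2,-2 \right)} + 31 = \left(210 - 70 - -49\right) \left(- \frac{1}{2}\right) + 31 = \left(210 - 70 + 49\right) \left(- \frac{1}{2}\right) + 31 = 189 \left(- \frac{1}{2}\right) + 31 = - \frac{189}{2} + 31 = - \frac{127}{2}$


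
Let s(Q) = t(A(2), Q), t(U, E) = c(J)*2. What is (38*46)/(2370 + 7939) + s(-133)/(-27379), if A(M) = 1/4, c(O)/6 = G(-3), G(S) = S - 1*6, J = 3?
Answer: 48971864/282250111 ≈ 0.17351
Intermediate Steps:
G(S) = -6 + S (G(S) = S - 6 = -6 + S)
c(O) = -54 (c(O) = 6*(-6 - 3) = 6*(-9) = -54)
A(M) = ¼
t(U, E) = -108 (t(U, E) = -54*2 = -108)
s(Q) = -108
(38*46)/(2370 + 7939) + s(-133)/(-27379) = (38*46)/(2370 + 7939) - 108/(-27379) = 1748/10309 - 108*(-1/27379) = 1748*(1/10309) + 108/27379 = 1748/10309 + 108/27379 = 48971864/282250111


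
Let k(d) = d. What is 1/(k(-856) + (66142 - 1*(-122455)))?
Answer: 1/187741 ≈ 5.3265e-6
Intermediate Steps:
1/(k(-856) + (66142 - 1*(-122455))) = 1/(-856 + (66142 - 1*(-122455))) = 1/(-856 + (66142 + 122455)) = 1/(-856 + 188597) = 1/187741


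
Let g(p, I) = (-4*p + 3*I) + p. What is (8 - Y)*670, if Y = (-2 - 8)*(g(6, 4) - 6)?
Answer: -75040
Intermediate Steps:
g(p, I) = -3*p + 3*I
Y = 120 (Y = (-2 - 8)*((-3*6 + 3*4) - 6) = -10*((-18 + 12) - 6) = -10*(-6 - 6) = -10*(-12) = 120)
(8 - Y)*670 = (8 - 1*120)*670 = (8 - 120)*670 = -112*670 = -75040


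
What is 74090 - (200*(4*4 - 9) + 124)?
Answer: 72566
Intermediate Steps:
74090 - (200*(4*4 - 9) + 124) = 74090 - (200*(16 - 9) + 124) = 74090 - (200*7 + 124) = 74090 - (1400 + 124) = 74090 - 1*1524 = 74090 - 1524 = 72566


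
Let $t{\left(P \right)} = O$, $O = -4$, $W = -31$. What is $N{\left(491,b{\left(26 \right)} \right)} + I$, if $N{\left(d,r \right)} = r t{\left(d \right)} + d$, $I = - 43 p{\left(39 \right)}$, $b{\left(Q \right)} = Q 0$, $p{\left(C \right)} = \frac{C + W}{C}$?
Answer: $\frac{18805}{39} \approx 482.18$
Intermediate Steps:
$t{\left(P \right)} = -4$
$p{\left(C \right)} = \frac{-31 + C}{C}$ ($p{\left(C \right)} = \frac{C - 31}{C} = \frac{-31 + C}{C}$)
$b{\left(Q \right)} = 0$
$I = - \frac{344}{39}$ ($I = - 43 \frac{-31 + 39}{39} = - 43 \cdot \frac{1}{39} \cdot 8 = \left(-43\right) \frac{8}{39} = - \frac{344}{39} \approx -8.8205$)
$N{\left(d,r \right)} = d - 4 r$ ($N{\left(d,r \right)} = r \left(-4\right) + d = - 4 r + d = d - 4 r$)
$N{\left(491,b{\left(26 \right)} \right)} + I = \left(491 - 0\right) - \frac{344}{39} = \left(491 + 0\right) - \frac{344}{39} = 491 - \frac{344}{39} = \frac{18805}{39}$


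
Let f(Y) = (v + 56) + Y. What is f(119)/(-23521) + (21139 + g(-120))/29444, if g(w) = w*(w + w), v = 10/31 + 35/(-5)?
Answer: 36259432997/21469122044 ≈ 1.6889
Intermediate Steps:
v = -207/31 (v = 10*(1/31) + 35*(-⅕) = 10/31 - 7 = -207/31 ≈ -6.6774)
g(w) = 2*w² (g(w) = w*(2*w) = 2*w²)
f(Y) = 1529/31 + Y (f(Y) = (-207/31 + 56) + Y = 1529/31 + Y)
f(119)/(-23521) + (21139 + g(-120))/29444 = (1529/31 + 119)/(-23521) + (21139 + 2*(-120)²)/29444 = (5218/31)*(-1/23521) + (21139 + 2*14400)*(1/29444) = -5218/729151 + (21139 + 28800)*(1/29444) = -5218/729151 + 49939*(1/29444) = -5218/729151 + 49939/29444 = 36259432997/21469122044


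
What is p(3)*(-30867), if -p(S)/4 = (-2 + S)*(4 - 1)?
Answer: 370404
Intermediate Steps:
p(S) = 24 - 12*S (p(S) = -4*(-2 + S)*(4 - 1) = -4*(-2 + S)*3 = -4*(-6 + 3*S) = 24 - 12*S)
p(3)*(-30867) = (24 - 12*3)*(-30867) = (24 - 36)*(-30867) = -12*(-30867) = 370404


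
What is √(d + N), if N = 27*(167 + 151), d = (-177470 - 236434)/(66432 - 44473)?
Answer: √4131060371130/21959 ≈ 92.559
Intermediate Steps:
d = -413904/21959 ≈ -18.849
N = 8586 (N = 27*318 = 8586)
√(d + N) = √(-413904/21959 + 8586) = √(188126070/21959) = √4131060371130/21959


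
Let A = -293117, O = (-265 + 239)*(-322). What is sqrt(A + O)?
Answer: I*sqrt(284745) ≈ 533.62*I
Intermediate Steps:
O = 8372 (O = -26*(-322) = 8372)
sqrt(A + O) = sqrt(-293117 + 8372) = sqrt(-284745) = I*sqrt(284745)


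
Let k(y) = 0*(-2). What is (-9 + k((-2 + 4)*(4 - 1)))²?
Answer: 81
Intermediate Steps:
k(y) = 0
(-9 + k((-2 + 4)*(4 - 1)))² = (-9 + 0)² = (-9)² = 81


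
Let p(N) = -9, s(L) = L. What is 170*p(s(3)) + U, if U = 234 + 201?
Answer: -1095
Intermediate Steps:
U = 435
170*p(s(3)) + U = 170*(-9) + 435 = -1530 + 435 = -1095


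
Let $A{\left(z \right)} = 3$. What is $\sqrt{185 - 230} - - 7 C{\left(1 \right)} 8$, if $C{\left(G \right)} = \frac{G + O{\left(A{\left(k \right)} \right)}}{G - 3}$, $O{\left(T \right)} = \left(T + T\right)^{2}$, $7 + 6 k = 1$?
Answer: $-1036 + 3 i \sqrt{5} \approx -1036.0 + 6.7082 i$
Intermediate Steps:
$k = -1$ ($k = - \frac{7}{6} + \frac{1}{6} \cdot 1 = - \frac{7}{6} + \frac{1}{6} = -1$)
$O{\left(T \right)} = 4 T^{2}$ ($O{\left(T \right)} = \left(2 T\right)^{2} = 4 T^{2}$)
$C{\left(G \right)} = \frac{36 + G}{-3 + G}$ ($C{\left(G \right)} = \frac{G + 4 \cdot 3^{2}}{G - 3} = \frac{G + 4 \cdot 9}{-3 + G} = \frac{G + 36}{-3 + G} = \frac{36 + G}{-3 + G}$)
$\sqrt{185 - 230} - - 7 C{\left(1 \right)} 8 = \sqrt{185 - 230} - - 7 \frac{36 + 1}{-3 + 1} \cdot 8 = \sqrt{-45} - - 7 \frac{1}{-2} \cdot 37 \cdot 8 = 3 i \sqrt{5} - - 7 \left(\left(- \frac{1}{2}\right) 37\right) 8 = 3 i \sqrt{5} - \left(-7\right) \left(- \frac{37}{2}\right) 8 = 3 i \sqrt{5} - \frac{259}{2} \cdot 8 = 3 i \sqrt{5} - 1036 = -1036 + 3 i \sqrt{5}$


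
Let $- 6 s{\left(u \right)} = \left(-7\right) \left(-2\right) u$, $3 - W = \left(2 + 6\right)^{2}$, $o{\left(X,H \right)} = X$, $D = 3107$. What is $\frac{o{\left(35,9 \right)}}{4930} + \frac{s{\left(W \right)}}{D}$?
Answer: $\frac{486269}{9190506} \approx 0.05291$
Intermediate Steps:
$W = -61$ ($W = 3 - \left(2 + 6\right)^{2} = 3 - 8^{2} = 3 - 64 = -61$)
$s{\left(u \right)} = - \frac{7 u}{3}$ ($s{\left(u \right)} = - \frac{\left(-7\right) \left(-2\right) u}{6} = - \frac{14 u}{6} = - \frac{7 u}{3}$)
$\frac{o{\left(35,9 \right)}}{4930} + \frac{s{\left(W \right)}}{D} = \frac{35}{4930} + \frac{\left(- \frac{7}{3}\right) \left(-61\right)}{3107} = 35 \cdot \frac{1}{4930} + \frac{427}{3} \cdot \frac{1}{3107} = \frac{7}{986} + \frac{427}{9321} = \frac{486269}{9190506}$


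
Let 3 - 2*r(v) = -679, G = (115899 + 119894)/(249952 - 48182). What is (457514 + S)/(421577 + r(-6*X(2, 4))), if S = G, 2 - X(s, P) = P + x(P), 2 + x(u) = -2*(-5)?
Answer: 13187547939/12161484980 ≈ 1.0844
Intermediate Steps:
x(u) = 8 (x(u) = -2 - 2*(-5) = -2 + 10 = 8)
G = 235793/201770 ≈ 1.1686
X(s, P) = -6 - P (X(s, P) = 2 - (P + 8) = 2 - (8 + P) = 2 + (-8 - P) = -6 - P)
r(v) = 341 (r(v) = 3/2 - ½*(-679) = 3/2 + 679/2 = 341)
S = 235793/201770 ≈ 1.1686
(457514 + S)/(421577 + r(-6*X(2, 4))) = (457514 + 235793/201770)/(421577 + 341) = (92312835573/201770)/421918 = (92312835573/201770)*(1/421918) = 13187547939/12161484980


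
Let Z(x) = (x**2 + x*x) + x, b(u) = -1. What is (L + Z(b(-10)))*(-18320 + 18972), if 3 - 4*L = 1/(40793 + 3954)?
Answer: 51056164/44747 ≈ 1141.0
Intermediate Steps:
L = 33560/44747 (L = 3/4 - 1/(4*(40793 + 3954)) = 3/4 - 1/4/44747 = 3/4 - 1/4*1/44747 = 3/4 - 1/178988 = 33560/44747 ≈ 0.74999)
Z(x) = x + 2*x**2 (Z(x) = (x**2 + x**2) + x = 2*x**2 + x = x + 2*x**2)
(L + Z(b(-10)))*(-18320 + 18972) = (33560/44747 - (1 + 2*(-1)))*(-18320 + 18972) = (33560/44747 - (1 - 2))*652 = (33560/44747 - 1*(-1))*652 = (33560/44747 + 1)*652 = (78307/44747)*652 = 51056164/44747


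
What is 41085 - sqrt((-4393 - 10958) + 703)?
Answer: 41085 - 2*I*sqrt(3662) ≈ 41085.0 - 121.03*I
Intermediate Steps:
41085 - sqrt((-4393 - 10958) + 703) = 41085 - sqrt(-15351 + 703) = 41085 - sqrt(-14648) = 41085 - 2*I*sqrt(3662)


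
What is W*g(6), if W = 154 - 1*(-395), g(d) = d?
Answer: 3294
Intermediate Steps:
W = 549 (W = 154 + 395 = 549)
W*g(6) = 549*6 = 3294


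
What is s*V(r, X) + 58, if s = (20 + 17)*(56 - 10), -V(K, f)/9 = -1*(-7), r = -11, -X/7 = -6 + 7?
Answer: -107168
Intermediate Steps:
X = -7 (X = -7*(-6 + 7) = -7*1 = -7)
V(K, f) = -63 (V(K, f) = -(-9)*(-7) = -9*7 = -63)
s = 1702 (s = 37*46 = 1702)
s*V(r, X) + 58 = 1702*(-63) + 58 = -107226 + 58 = -107168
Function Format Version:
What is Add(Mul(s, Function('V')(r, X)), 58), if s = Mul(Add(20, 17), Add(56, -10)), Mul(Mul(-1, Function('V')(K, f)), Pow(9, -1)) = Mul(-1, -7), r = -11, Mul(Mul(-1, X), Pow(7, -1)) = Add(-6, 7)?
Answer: -107168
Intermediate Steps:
X = -7 (X = Mul(-7, Add(-6, 7)) = Mul(-7, 1) = -7)
Function('V')(K, f) = -63 (Function('V')(K, f) = Mul(-9, Mul(-1, -7)) = Mul(-9, 7) = -63)
s = 1702 (s = Mul(37, 46) = 1702)
Add(Mul(s, Function('V')(r, X)), 58) = Add(Mul(1702, -63), 58) = Add(-107226, 58) = -107168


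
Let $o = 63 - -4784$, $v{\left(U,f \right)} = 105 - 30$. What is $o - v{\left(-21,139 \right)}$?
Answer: $4772$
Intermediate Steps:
$v{\left(U,f \right)} = 75$
$o = 4847$ ($o = 63 + 4784 = 4847$)
$o - v{\left(-21,139 \right)} = 4847 - 75 = 4772$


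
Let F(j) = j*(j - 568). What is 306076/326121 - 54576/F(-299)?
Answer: 20515540004/28180441731 ≈ 0.72801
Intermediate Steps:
F(j) = j*(-568 + j)
306076/326121 - 54576/F(-299) = 306076/326121 - 54576*(-1/(299*(-568 - 299))) = 306076*(1/326121) - 54576/((-299*(-867))) = 306076/326121 - 54576/259233 = 306076/326121 - 54576*1/259233 = 306076/326121 - 18192/86411 = 20515540004/28180441731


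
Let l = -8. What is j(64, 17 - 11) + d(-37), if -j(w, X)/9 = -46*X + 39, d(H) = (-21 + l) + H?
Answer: 2067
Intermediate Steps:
d(H) = -29 + H (d(H) = (-21 - 8) + H = -29 + H)
j(w, X) = -351 + 414*X (j(w, X) = -9*(-46*X + 39) = -9*(39 - 46*X) = -351 + 414*X)
j(64, 17 - 11) + d(-37) = (-351 + 414*(17 - 11)) + (-29 - 37) = (-351 + 414*6) - 66 = (-351 + 2484) - 66 = 2133 - 66 = 2067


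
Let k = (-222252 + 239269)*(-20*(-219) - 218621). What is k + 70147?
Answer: -3645668950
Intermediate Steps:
k = -3645739097 (k = 17017*(4380 - 218621) = 17017*(-214241) = -3645739097)
k + 70147 = -3645739097 + 70147 = -3645668950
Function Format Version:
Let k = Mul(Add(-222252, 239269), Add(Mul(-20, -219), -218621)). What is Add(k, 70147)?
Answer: -3645668950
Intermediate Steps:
k = -3645739097 (k = Mul(17017, Add(4380, -218621)) = Mul(17017, -214241) = -3645739097)
Add(k, 70147) = Add(-3645739097, 70147) = -3645668950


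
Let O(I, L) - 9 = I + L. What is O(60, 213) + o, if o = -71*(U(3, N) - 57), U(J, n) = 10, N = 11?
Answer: 3619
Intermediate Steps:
o = 3337 (o = -71*(10 - 57) = -71*(-47) = 3337)
O(I, L) = 9 + I + L (O(I, L) = 9 + (I + L) = 9 + I + L)
O(60, 213) + o = (9 + 60 + 213) + 3337 = 282 + 3337 = 3619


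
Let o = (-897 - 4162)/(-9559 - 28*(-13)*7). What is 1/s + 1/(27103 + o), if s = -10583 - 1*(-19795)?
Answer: 63652381/437625714176 ≈ 0.00014545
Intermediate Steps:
o = 5059/7011 (o = -5059/(-9559 + 364*7) = -5059/(-9559 + 2548) = -5059/(-7011) = -5059*(-1/7011) = 5059/7011 ≈ 0.72158)
s = 9212 (s = -10583 + 19795 = 9212)
1/s + 1/(27103 + o) = 1/9212 + 1/(27103 + 5059/7011) = 1/9212 + 1/(190024192/7011) = 1/9212 + 7011/190024192 = 63652381/437625714176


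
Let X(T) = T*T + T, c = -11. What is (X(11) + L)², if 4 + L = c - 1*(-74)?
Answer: 36481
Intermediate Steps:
L = 59 (L = -4 + (-11 - 1*(-74)) = -4 + (-11 + 74) = -4 + 63 = 59)
X(T) = T + T² (X(T) = T² + T = T + T²)
(X(11) + L)² = (11*(1 + 11) + 59)² = (11*12 + 59)² = (132 + 59)² = 191² = 36481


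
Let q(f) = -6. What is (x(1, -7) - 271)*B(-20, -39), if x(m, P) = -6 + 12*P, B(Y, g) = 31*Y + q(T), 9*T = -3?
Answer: 225986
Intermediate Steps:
T = -⅓ (T = (⅑)*(-3) = -⅓ ≈ -0.33333)
B(Y, g) = -6 + 31*Y (B(Y, g) = 31*Y - 6 = -6 + 31*Y)
(x(1, -7) - 271)*B(-20, -39) = ((-6 + 12*(-7)) - 271)*(-6 + 31*(-20)) = ((-6 - 84) - 271)*(-6 - 620) = (-90 - 271)*(-626) = -361*(-626) = 225986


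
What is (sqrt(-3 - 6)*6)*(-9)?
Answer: -162*I ≈ -162.0*I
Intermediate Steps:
(sqrt(-3 - 6)*6)*(-9) = (sqrt(-9)*6)*(-9) = ((3*I)*6)*(-9) = (18*I)*(-9) = -162*I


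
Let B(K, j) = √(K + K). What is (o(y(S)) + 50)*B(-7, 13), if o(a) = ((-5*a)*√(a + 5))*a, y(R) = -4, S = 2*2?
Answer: -30*I*√14 ≈ -112.25*I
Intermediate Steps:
S = 4
B(K, j) = √2*√K (B(K, j) = √(2*K) = √2*√K)
o(a) = -5*a²*√(5 + a) (o(a) = ((-5*a)*√(5 + a))*a = (-5*a*√(5 + a))*a = -5*a²*√(5 + a))
(o(y(S)) + 50)*B(-7, 13) = (-5*(-4)²*√(5 - 4) + 50)*(√2*√(-7)) = (-5*16*√1 + 50)*(√2*(I*√7)) = (-5*16*1 + 50)*(I*√14) = (-80 + 50)*(I*√14) = -30*I*√14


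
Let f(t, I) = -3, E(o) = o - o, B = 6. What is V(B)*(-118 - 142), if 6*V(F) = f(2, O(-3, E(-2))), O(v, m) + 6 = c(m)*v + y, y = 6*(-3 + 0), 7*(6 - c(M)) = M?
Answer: 130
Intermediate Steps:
c(M) = 6 - M/7
y = -18 (y = 6*(-3) = -18)
E(o) = 0
O(v, m) = -24 + v*(6 - m/7) (O(v, m) = -6 + ((6 - m/7)*v - 18) = -6 + (v*(6 - m/7) - 18) = -6 + (-18 + v*(6 - m/7)) = -24 + v*(6 - m/7))
V(F) = -½ (V(F) = (⅙)*(-3) = -½)
V(B)*(-118 - 142) = -(-118 - 142)/2 = -½*(-260) = 130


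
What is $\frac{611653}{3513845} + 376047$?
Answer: $\frac{1321371482368}{3513845} \approx 3.7605 \cdot 10^{5}$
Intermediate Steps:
$\frac{611653}{3513845} + 376047 = \frac{1321371482368}{3513845}$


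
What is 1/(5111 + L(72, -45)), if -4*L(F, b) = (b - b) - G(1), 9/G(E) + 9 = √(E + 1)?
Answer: 6459980/33015301897 + 36*√2/33015301897 ≈ 0.00019567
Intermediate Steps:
G(E) = 9/(-9 + √(1 + E)) (G(E) = 9/(-9 + √(E + 1)) = 9/(-9 + √(1 + E)))
L(F, b) = 9/(4*(-9 + √2)) (L(F, b) = -((b - b) - 9/(-9 + √(1 + 1)))/4 = -(0 - 9/(-9 + √2))/4 = -(-9)/(4*(-9 + √2)) = 9/(4*(-9 + √2)))
1/(5111 + L(72, -45)) = 1/(5111 + (-81/316 - 9*√2/316)) = 1/(1614995/316 - 9*√2/316)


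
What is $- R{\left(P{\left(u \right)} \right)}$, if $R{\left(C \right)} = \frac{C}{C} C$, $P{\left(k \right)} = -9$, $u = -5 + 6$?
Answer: $9$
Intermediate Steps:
$u = 1$
$R{\left(C \right)} = C$ ($R{\left(C \right)} = 1 C = C$)
$- R{\left(P{\left(u \right)} \right)} = \left(-1\right) \left(-9\right) = 9$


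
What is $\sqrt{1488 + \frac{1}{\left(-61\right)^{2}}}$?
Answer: $\frac{\sqrt{5536849}}{61} \approx 38.575$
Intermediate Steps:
$\sqrt{1488 + \frac{1}{\left(-61\right)^{2}}} = \sqrt{1488 + \frac{1}{3721}} = \sqrt{\frac{5536849}{3721}} = \frac{\sqrt{5536849}}{61}$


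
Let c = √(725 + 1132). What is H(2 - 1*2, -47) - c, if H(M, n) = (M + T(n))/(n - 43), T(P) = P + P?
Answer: 47/45 - √1857 ≈ -42.048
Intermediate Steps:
T(P) = 2*P
H(M, n) = (M + 2*n)/(-43 + n) (H(M, n) = (M + 2*n)/(n - 43) = (M + 2*n)/(-43 + n))
c = √1857 ≈ 43.093
H(2 - 1*2, -47) - c = ((2 - 1*2) + 2*(-47))/(-43 - 47) - √1857 = ((2 - 2) - 94)/(-90) - √1857 = -(0 - 94)/90 - √1857 = -1/90*(-94) - √1857 = 47/45 - √1857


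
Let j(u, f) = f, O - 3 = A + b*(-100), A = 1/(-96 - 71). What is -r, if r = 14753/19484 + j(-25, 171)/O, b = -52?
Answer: -835955393/1058102975 ≈ -0.79005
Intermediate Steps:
A = -1/167 (A = 1/(-167) = -1/167 ≈ -0.0059880)
O = 868900/167 (O = 3 + (-1/167 - 52*(-100)) = 3 + (-1/167 + 5200) = 3 + 868399/167 = 868900/167 ≈ 5203.0)
r = 835955393/1058102975 (r = 14753/19484 + 171/(868900/167) = 14753*(1/19484) + 171*(167/868900) = 14753/19484 + 28557/868900 = 835955393/1058102975 ≈ 0.79005)
-r = -1*835955393/1058102975 = -835955393/1058102975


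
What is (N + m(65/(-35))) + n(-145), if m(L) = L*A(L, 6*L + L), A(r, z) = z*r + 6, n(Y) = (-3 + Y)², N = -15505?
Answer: 310808/49 ≈ 6343.0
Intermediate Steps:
A(r, z) = 6 + r*z (A(r, z) = r*z + 6 = 6 + r*z)
m(L) = L*(6 + 7*L²) (m(L) = L*(6 + L*(6*L + L)) = L*(6 + L*(7*L)) = L*(6 + 7*L²))
(N + m(65/(-35))) + n(-145) = (-15505 + (65/(-35))*(6 + 7*(65/(-35))²)) + (-3 - 145)² = (-15505 + (65*(-1/35))*(6 + 7*(65*(-1/35))²)) + (-148)² = (-15505 - 13*(6 + 7*(-13/7)²)/7) + 21904 = (-15505 - 13*(6 + 7*(169/49))/7) + 21904 = (-15505 - 13*(6 + 169/7)/7) + 21904 = (-15505 - 13/7*211/7) + 21904 = (-15505 - 2743/49) + 21904 = -762488/49 + 21904 = 310808/49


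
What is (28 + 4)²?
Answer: 1024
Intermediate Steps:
(28 + 4)² = 32² = 1024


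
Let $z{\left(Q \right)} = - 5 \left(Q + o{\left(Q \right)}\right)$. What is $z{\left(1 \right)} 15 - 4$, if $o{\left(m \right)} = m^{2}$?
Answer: $-154$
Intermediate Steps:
$z{\left(Q \right)} = - 5 Q - 5 Q^{2}$ ($z{\left(Q \right)} = - 5 \left(Q + Q^{2}\right) = - 5 Q - 5 Q^{2}$)
$z{\left(1 \right)} 15 - 4 = 5 \cdot 1 \left(-1 - 1\right) 15 - 4 = 5 \cdot 1 \left(-2\right) 15 - 4 = \left(-10\right) 15 - 4 = -150 - 4 = -154$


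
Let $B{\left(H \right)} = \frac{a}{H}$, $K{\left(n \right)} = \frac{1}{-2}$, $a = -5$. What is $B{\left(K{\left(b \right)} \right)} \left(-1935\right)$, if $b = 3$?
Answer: $-19350$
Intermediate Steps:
$K{\left(n \right)} = - \frac{1}{2}$
$B{\left(H \right)} = - \frac{5}{H}$
$B{\left(K{\left(b \right)} \right)} \left(-1935\right) = - \frac{5}{- \frac{1}{2}} \left(-1935\right) = \left(-5\right) \left(-2\right) \left(-1935\right) = 10 \left(-1935\right) = -19350$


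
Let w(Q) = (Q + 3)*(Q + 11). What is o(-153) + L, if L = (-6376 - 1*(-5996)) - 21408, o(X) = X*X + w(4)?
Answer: 1726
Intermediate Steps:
w(Q) = (3 + Q)*(11 + Q)
o(X) = 105 + X² (o(X) = X*X + (33 + 4² + 14*4) = X² + (33 + 16 + 56) = X² + 105 = 105 + X²)
L = -21788 (L = (-6376 + 5996) - 21408 = -380 - 21408 = -21788)
o(-153) + L = (105 + (-153)²) - 21788 = (105 + 23409) - 21788 = 23514 - 21788 = 1726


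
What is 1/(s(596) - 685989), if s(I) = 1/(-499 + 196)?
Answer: -303/207854668 ≈ -1.4577e-6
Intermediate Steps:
s(I) = -1/303 (s(I) = 1/(-303) = -1/303)
1/(s(596) - 685989) = 1/(-1/303 - 685989) = 1/(-207854668/303) = -303/207854668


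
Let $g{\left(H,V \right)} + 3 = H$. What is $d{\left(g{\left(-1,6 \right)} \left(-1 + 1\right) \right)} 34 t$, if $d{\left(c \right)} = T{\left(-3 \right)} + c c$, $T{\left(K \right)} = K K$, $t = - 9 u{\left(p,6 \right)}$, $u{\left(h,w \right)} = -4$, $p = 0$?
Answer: $11016$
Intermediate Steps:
$g{\left(H,V \right)} = -3 + H$
$t = 36$ ($t = \left(-9\right) \left(-4\right) = 36$)
$T{\left(K \right)} = K^{2}$
$d{\left(c \right)} = 9 + c^{2}$ ($d{\left(c \right)} = \left(-3\right)^{2} + c c = 9 + c^{2}$)
$d{\left(g{\left(-1,6 \right)} \left(-1 + 1\right) \right)} 34 t = \left(9 + \left(\left(-3 - 1\right) \left(-1 + 1\right)\right)^{2}\right) 34 \cdot 36 = \left(9 + \left(\left(-4\right) 0\right)^{2}\right) 34 \cdot 36 = \left(9 + 0^{2}\right) 34 \cdot 36 = \left(9 + 0\right) 34 \cdot 36 = 9 \cdot 34 \cdot 36 = 306 \cdot 36 = 11016$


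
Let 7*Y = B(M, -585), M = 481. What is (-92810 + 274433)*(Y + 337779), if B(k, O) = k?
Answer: 429526407882/7 ≈ 6.1361e+10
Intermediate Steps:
Y = 481/7 (Y = (⅐)*481 = 481/7 ≈ 68.714)
(-92810 + 274433)*(Y + 337779) = (-92810 + 274433)*(481/7 + 337779) = 181623*(2364934/7) = 429526407882/7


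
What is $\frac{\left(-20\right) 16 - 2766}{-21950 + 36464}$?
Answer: $- \frac{1543}{7257} \approx -0.21262$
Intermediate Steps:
$\frac{\left(-20\right) 16 - 2766}{-21950 + 36464} = \frac{-320 - 2766}{14514} = \left(-3086\right) \frac{1}{14514} = - \frac{1543}{7257}$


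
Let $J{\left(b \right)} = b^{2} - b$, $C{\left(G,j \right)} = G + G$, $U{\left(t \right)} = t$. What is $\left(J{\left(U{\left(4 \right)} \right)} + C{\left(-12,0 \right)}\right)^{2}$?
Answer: $144$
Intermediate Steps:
$C{\left(G,j \right)} = 2 G$
$\left(J{\left(U{\left(4 \right)} \right)} + C{\left(-12,0 \right)}\right)^{2} = \left(4 \left(-1 + 4\right) + 2 \left(-12\right)\right)^{2} = \left(4 \cdot 3 - 24\right)^{2} = \left(12 - 24\right)^{2} = \left(-12\right)^{2} = 144$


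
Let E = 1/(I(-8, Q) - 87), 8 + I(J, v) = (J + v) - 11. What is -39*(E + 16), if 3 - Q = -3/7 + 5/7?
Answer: -485823/779 ≈ -623.65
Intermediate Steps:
Q = 19/7 (Q = 3 - (-3/7 + 5/7) = 3 - 1*2/7 = 3 - 2/7 = 19/7 ≈ 2.7143)
I(J, v) = -19 + J + v (I(J, v) = -8 + ((J + v) - 11) = -8 + (-11 + J + v) = -19 + J + v)
E = -7/779 (E = 1/((-19 - 8 + 19/7) - 87) = 1/(-170/7 - 87) = 1/(-779/7) = -7/779 ≈ -0.0089859)
-39*(E + 16) = -39*(-7/779 + 16) = -39*12457/779 = -485823/779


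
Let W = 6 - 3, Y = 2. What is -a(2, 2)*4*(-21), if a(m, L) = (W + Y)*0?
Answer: 0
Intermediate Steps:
W = 3
a(m, L) = 0 (a(m, L) = (3 + 2)*0 = 5*0 = 0)
-a(2, 2)*4*(-21) = -0*4*(-21) = -0*(-21) = -1*0 = 0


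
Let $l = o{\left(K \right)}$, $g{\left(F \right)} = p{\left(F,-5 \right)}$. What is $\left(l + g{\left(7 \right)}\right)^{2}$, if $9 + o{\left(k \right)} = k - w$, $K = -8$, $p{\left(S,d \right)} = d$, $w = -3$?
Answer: $361$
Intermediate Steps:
$o{\left(k \right)} = -6 + k$ ($o{\left(k \right)} = -9 + \left(k - -3\right) = -9 + \left(k + 3\right) = -9 + \left(3 + k\right) = -6 + k$)
$g{\left(F \right)} = -5$
$l = -14$ ($l = -6 - 8 = -14$)
$\left(l + g{\left(7 \right)}\right)^{2} = \left(-14 - 5\right)^{2} = \left(-19\right)^{2} = 361$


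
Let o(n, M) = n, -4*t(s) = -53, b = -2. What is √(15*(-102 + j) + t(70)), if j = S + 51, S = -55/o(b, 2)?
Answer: I*√1357/2 ≈ 18.419*I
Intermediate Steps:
t(s) = 53/4 (t(s) = -¼*(-53) = 53/4)
S = 55/2 (S = -55/(-2) = -55*(-½) = 55/2 ≈ 27.500)
j = 157/2 (j = 55/2 + 51 = 157/2 ≈ 78.500)
√(15*(-102 + j) + t(70)) = √(15*(-102 + 157/2) + 53/4) = √(15*(-47/2) + 53/4) = √(-705/2 + 53/4) = √(-1357/4) = I*√1357/2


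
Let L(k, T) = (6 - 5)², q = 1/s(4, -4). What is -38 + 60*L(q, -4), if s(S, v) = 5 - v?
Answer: 22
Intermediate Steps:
q = ⅑ (q = 1/(5 - 1*(-4)) = 1/(5 + 4) = 1/9 = ⅑ ≈ 0.11111)
L(k, T) = 1 (L(k, T) = 1² = 1)
-38 + 60*L(q, -4) = -38 + 60*1 = -38 + 60 = 22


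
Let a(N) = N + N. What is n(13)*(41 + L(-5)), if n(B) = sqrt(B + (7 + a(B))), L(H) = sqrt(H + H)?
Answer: sqrt(46)*(41 + I*sqrt(10)) ≈ 278.08 + 21.448*I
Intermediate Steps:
a(N) = 2*N
L(H) = sqrt(2)*sqrt(H) (L(H) = sqrt(2*H) = sqrt(2)*sqrt(H))
n(B) = sqrt(7 + 3*B) (n(B) = sqrt(B + (7 + 2*B)) = sqrt(7 + 3*B))
n(13)*(41 + L(-5)) = sqrt(7 + 3*13)*(41 + sqrt(2)*sqrt(-5)) = sqrt(7 + 39)*(41 + sqrt(2)*(I*sqrt(5))) = sqrt(46)*(41 + I*sqrt(10))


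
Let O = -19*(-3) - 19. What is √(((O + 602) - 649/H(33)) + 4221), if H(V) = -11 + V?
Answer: √19326/2 ≈ 69.509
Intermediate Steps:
O = 38 (O = 57 - 19 = 38)
√(((O + 602) - 649/H(33)) + 4221) = √(((38 + 602) - 649/(-11 + 33)) + 4221) = √((640 - 649/22) + 4221) = √((640 - 649*1/22) + 4221) = √((640 - 59/2) + 4221) = √(1221/2 + 4221) = √(9663/2) = √19326/2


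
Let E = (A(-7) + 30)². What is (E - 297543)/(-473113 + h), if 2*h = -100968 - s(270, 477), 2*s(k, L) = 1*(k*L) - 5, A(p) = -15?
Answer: 1189272/2223173 ≈ 0.53494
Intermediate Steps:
s(k, L) = -5/2 + L*k/2 (s(k, L) = (1*(k*L) - 5)/2 = (1*(L*k) - 5)/2 = (L*k - 5)/2 = (-5 + L*k)/2 = -5/2 + L*k/2)
h = -330721/4 (h = (-100968 - (-5/2 + (½)*477*270))/2 = (-100968 - (-5/2 + 64395))/2 = (-100968 - 1*128785/2)/2 = (-100968 - 128785/2)/2 = (½)*(-330721/2) = -330721/4 ≈ -82680.)
E = 225 (E = (-15 + 30)² = 15² = 225)
(E - 297543)/(-473113 + h) = (225 - 297543)/(-473113 - 330721/4) = -297318/(-2223173/4) = -297318*(-4/2223173) = 1189272/2223173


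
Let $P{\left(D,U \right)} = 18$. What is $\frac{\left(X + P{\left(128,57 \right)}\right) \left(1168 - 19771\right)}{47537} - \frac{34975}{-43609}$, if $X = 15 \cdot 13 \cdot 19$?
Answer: $- \frac{3018651772546}{2073041033} \approx -1456.1$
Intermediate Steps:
$X = 3705$ ($X = 195 \cdot 19 = 3705$)
$\frac{\left(X + P{\left(128,57 \right)}\right) \left(1168 - 19771\right)}{47537} - \frac{34975}{-43609} = \frac{\left(3705 + 18\right) \left(1168 - 19771\right)}{47537} - \frac{34975}{-43609} = 3723 \left(-18603\right) \frac{1}{47537} - - \frac{34975}{43609} = \left(-69258969\right) \frac{1}{47537} + \frac{34975}{43609} = - \frac{69258969}{47537} + \frac{34975}{43609} = - \frac{3018651772546}{2073041033}$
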